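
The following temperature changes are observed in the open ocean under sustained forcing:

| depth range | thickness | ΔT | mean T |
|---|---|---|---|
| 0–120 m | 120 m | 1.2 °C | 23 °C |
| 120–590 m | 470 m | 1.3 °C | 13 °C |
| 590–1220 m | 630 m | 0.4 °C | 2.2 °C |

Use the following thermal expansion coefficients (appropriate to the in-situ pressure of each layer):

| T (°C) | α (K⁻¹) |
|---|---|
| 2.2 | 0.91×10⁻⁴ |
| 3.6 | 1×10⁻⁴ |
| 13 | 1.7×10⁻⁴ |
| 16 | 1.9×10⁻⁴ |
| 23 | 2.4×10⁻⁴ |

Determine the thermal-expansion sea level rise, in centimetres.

Layer 1 at 23 °C → α = 2.4×10⁻⁴ K⁻¹
Layer 2 at 13 °C → α = 1.7×10⁻⁴ K⁻¹
Layer 3 at 2.2 °C → α = 0.91×10⁻⁴ K⁻¹
120 × 1.2 × 2.4×10⁻⁴ = 0.03456 m
120–590 m: 1.3 × 470 × 1.7×10⁻⁴ = 0.10387 m
590–1220 m: 0.91×10⁻⁴ × 0.4 × 630 = 0.022932 m
Δh = 0.03456 + 0.10387 + 0.022932 = 0.161362 m

16 cm of thermosteric rise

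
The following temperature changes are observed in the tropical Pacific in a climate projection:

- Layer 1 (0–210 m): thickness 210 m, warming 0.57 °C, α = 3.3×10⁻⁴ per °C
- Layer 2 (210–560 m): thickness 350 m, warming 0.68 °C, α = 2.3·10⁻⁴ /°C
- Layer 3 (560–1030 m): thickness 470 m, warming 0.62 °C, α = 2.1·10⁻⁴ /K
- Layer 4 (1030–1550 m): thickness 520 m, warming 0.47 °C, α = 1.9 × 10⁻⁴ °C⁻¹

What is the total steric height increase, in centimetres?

210 × 0.57 × 3.3×10⁻⁴ = 0.039501 m
210–560 m: 350 × 2.3×10⁻⁴ × 0.68 = 0.05474 m
Layer 3: 470 × 2.1×10⁻⁴ × 0.62 = 0.061194 m
520 × 1.9×10⁻⁴ × 0.47 = 0.046436 m
Δh = 0.039501 + 0.05474 + 0.061194 + 0.046436 = 0.201871 m

20.2 cm of thermosteric rise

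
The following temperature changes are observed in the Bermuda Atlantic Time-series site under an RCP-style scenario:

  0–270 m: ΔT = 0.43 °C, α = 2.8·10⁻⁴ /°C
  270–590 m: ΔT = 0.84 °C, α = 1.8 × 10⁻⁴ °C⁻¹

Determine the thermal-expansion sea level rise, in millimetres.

Layer 1: 2.8×10⁻⁴ × 0.43 × 270 = 0.032508 m
320 × 0.84 × 1.8×10⁻⁴ = 0.048384 m
Δh = 0.032508 + 0.048384 = 0.080892 m ≈ 80.9 mm

about 80.9 mm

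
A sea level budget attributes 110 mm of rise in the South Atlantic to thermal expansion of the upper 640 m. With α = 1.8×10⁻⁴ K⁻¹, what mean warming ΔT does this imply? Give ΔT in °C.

ΔT ≈ 0.955 °C

ΔT = Δh/(αH) = 0.11 / (1.8×10⁻⁴ × 640) ≈ 0.9549 °C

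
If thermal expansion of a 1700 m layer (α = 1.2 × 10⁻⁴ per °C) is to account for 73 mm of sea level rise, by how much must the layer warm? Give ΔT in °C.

ΔT ≈ 0.358 °C

ΔT = Δh/(αH) = 0.073 / (1.2×10⁻⁴ × 1700) ≈ 0.3578 °C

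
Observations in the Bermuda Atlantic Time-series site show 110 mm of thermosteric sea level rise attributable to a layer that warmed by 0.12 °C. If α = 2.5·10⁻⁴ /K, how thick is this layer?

about 3670 m

H = Δh/(αΔT) = 0.11 / (2.5×10⁻⁴ × 0.12) ≈ 3667 m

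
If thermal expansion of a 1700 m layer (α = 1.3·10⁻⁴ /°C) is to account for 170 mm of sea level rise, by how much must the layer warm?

about 0.769 °C

ΔT = Δh/(αH) = 0.17 / (1.3×10⁻⁴ × 1700) ≈ 0.7692 °C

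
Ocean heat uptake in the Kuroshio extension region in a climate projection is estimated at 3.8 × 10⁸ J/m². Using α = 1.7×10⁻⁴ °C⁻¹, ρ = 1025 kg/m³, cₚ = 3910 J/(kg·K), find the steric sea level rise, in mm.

Δh ≈ 16 mm

Δh = αQ/(ρcₚ) = 1.7×10⁻⁴ × 3.8×10⁸ / (1025 × 3910) ≈ 0.016119 m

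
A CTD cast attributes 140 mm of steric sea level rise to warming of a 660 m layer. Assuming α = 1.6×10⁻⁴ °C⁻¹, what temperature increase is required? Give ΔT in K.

ΔT = Δh/(αH) = 0.14 / (1.6×10⁻⁴ × 660) ≈ 1.326 K

about 1.33 K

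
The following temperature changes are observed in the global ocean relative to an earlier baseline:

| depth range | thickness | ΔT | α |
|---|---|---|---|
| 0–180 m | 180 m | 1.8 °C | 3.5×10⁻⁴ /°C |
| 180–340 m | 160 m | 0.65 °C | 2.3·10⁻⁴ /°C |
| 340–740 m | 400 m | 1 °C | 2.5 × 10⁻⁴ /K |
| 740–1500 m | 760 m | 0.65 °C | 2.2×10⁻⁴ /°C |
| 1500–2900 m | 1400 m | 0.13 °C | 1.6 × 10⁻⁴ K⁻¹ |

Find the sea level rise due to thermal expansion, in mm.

Layer 1: 3.5×10⁻⁴ × 180 × 1.8 = 0.11340 m
Layer 2: 160 × 0.65 × 2.3×10⁻⁴ = 0.02392 m
340–740 m: 1 × 400 × 2.5×10⁻⁴ = 0.10000 m
740–1500 m: 0.65 × 760 × 2.2×10⁻⁴ = 0.10868 m
Layer 5: 1.6×10⁻⁴ × 1400 × 0.13 = 0.02912 m
Δh = 0.11340 + 0.02392 + 0.10000 + 0.10868 + 0.02912 = 0.37512 m ≈ 375 mm

375 mm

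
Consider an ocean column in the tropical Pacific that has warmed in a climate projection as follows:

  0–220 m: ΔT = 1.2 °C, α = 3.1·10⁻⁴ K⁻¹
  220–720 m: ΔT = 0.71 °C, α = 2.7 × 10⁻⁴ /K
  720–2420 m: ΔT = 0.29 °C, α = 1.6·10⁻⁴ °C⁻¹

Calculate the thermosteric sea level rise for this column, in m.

220 × 3.1×10⁻⁴ × 1.2 = 0.08184 m
Layer 2: 2.7×10⁻⁴ × 0.71 × 500 = 0.09585 m
720–2420 m: 1700 × 0.29 × 1.6×10⁻⁴ = 0.07888 m
Δh = 0.08184 + 0.09585 + 0.07888 = 0.25657 m ≈ 0.257 m

Δh = 0.257 m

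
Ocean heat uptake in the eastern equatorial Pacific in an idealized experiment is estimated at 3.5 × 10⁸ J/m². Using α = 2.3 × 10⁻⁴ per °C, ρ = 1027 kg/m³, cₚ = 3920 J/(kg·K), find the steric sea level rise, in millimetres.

Δh = αQ/(ρcₚ) = 2.3×10⁻⁴ × 3.5×10⁸ / (1027 × 3920) ≈ 0.019996 m

20.0 mm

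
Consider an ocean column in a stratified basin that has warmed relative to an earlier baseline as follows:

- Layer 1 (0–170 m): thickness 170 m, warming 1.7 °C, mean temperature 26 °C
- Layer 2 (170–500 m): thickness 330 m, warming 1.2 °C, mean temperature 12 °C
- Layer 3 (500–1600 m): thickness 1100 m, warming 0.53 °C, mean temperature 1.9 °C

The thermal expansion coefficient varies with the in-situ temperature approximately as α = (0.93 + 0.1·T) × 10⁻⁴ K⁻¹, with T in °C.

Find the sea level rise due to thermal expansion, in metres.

0.252 m

Layer 1: α = (0.93 + 0.1×26)×10⁻⁴ = 3.53×10⁻⁴ K⁻¹
Layer 2: α = (0.93 + 0.1×12)×10⁻⁴ = 2.13×10⁻⁴ K⁻¹
Layer 3: α = (0.93 + 0.1×1.9)×10⁻⁴ = 1.12×10⁻⁴ K⁻¹
0–170 m: 3.53×10⁻⁴ × 170 × 1.7 = 0.102017 m
Layer 2: 330 × 2.13×10⁻⁴ × 1.2 = 0.084348 m
Layer 3: 1.12×10⁻⁴ × 1100 × 0.53 = 0.065296 m
Δh = 0.102017 + 0.084348 + 0.065296 = 0.251661 m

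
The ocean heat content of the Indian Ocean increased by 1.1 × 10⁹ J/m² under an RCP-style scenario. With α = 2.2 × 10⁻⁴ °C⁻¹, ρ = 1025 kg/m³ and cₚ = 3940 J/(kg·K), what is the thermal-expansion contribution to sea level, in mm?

60 mm

Δh = αQ/(ρcₚ) = 2.2×10⁻⁴ × 1.1×10⁹ / (1025 × 3940) ≈ 0.059923 m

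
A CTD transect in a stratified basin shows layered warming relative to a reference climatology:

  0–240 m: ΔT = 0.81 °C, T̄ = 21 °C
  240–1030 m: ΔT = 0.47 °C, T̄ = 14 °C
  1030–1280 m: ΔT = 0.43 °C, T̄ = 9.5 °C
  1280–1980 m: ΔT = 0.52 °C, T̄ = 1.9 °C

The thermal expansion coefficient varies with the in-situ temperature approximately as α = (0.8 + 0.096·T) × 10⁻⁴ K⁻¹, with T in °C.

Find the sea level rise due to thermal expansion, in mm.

Layer 1: α = (0.8 + 0.096×21)×10⁻⁴ = 2.816×10⁻⁴ K⁻¹
Layer 2: α = (0.8 + 0.096×14)×10⁻⁴ = 2.144×10⁻⁴ K⁻¹
Layer 3: α = (0.8 + 0.096×9.5)×10⁻⁴ = 1.712×10⁻⁴ K⁻¹
Layer 4: α = (0.8 + 0.096×1.9)×10⁻⁴ = 0.9824×10⁻⁴ K⁻¹
0.81 × 240 × 2.816×10⁻⁴ = 0.05474304 m
Layer 2: 2.144×10⁻⁴ × 790 × 0.47 = 0.07960672 m
1030–1280 m: 250 × 0.43 × 1.712×10⁻⁴ = 0.018404 m
0.9824×10⁻⁴ × 0.52 × 700 = 0.03575936 m
Δh = 0.05474304 + 0.07960672 + 0.018404 + 0.03575936 = 0.18851312 m

about 190 mm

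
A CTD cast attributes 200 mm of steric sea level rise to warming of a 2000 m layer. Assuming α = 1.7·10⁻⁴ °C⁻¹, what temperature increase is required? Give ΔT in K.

ΔT = Δh/(αH) = 0.2 / (1.7×10⁻⁴ × 2000) ≈ 0.5882 K

0.59 K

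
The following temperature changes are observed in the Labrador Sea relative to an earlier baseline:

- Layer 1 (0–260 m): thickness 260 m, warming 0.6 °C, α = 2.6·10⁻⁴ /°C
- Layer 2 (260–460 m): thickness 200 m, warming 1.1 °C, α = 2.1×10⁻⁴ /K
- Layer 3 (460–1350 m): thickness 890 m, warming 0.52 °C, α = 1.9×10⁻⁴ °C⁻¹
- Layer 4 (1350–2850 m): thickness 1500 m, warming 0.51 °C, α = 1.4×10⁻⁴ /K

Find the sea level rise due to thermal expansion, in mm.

Layer 1: 0.6 × 260 × 2.6×10⁻⁴ = 0.04056 m
Layer 2: 2.1×10⁻⁴ × 1.1 × 200 = 0.04620 m
Layer 3: 0.52 × 890 × 1.9×10⁻⁴ = 0.087932 m
1.4×10⁻⁴ × 1500 × 0.51 = 0.10710 m
Δh = 0.04056 + 0.04620 + 0.087932 + 0.10710 = 0.281792 m

282 mm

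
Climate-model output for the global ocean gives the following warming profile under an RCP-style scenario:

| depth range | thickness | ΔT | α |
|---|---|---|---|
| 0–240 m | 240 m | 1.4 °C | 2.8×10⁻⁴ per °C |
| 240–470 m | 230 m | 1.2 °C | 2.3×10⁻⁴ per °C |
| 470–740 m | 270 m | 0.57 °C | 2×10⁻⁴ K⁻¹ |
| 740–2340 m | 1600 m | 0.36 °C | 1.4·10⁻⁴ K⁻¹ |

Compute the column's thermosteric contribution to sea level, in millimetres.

1.4 × 240 × 2.8×10⁻⁴ = 0.09408 m
2.3×10⁻⁴ × 1.2 × 230 = 0.06348 m
470–740 m: 0.57 × 2×10⁻⁴ × 270 = 0.03078 m
Layer 4: 1.4×10⁻⁴ × 0.36 × 1600 = 0.08064 m
Δh = 0.09408 + 0.06348 + 0.03078 + 0.08064 = 0.26898 m

Δh ≈ 270 mm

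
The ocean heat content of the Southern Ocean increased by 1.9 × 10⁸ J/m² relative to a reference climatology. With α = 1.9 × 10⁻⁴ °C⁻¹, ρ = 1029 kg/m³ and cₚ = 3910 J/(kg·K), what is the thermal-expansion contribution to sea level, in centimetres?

0.897 cm of thermosteric rise

Δh = αQ/(ρcₚ) = 1.9×10⁻⁴ × 1.9×10⁸ / (1029 × 3910) ≈ 0.0089725 m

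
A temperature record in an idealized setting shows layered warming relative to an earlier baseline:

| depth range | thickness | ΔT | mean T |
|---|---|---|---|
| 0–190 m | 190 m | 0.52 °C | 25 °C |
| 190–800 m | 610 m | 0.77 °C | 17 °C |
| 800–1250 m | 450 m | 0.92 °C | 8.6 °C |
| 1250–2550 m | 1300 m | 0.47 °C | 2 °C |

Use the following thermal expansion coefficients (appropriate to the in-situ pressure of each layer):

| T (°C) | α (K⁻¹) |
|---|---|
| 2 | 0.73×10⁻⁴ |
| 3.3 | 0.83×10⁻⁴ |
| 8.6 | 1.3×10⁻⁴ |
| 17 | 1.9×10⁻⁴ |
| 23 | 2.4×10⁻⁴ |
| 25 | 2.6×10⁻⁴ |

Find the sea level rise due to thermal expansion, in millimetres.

Layer 1 at 25 °C → α = 2.6×10⁻⁴ K⁻¹
Layer 2 at 17 °C → α = 1.9×10⁻⁴ K⁻¹
Layer 3 at 8.6 °C → α = 1.3×10⁻⁴ K⁻¹
Layer 4 at 2 °C → α = 0.73×10⁻⁴ K⁻¹
0–190 m: 0.52 × 190 × 2.6×10⁻⁴ = 0.025688 m
0.77 × 1.9×10⁻⁴ × 610 = 0.089243 m
800–1250 m: 450 × 1.3×10⁻⁴ × 0.92 = 0.05382 m
1300 × 0.47 × 0.73×10⁻⁴ = 0.044603 m
Δh = 0.025688 + 0.089243 + 0.05382 + 0.044603 = 0.213354 m

about 210 mm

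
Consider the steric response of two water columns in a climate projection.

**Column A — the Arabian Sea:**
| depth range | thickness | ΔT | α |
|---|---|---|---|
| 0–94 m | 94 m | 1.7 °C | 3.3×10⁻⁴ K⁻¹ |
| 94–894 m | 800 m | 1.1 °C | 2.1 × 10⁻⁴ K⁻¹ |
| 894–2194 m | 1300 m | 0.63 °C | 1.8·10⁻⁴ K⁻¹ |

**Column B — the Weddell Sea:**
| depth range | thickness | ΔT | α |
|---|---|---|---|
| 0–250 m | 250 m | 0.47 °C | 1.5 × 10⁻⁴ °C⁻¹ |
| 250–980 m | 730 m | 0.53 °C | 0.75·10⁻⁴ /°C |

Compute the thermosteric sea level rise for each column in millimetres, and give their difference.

A 94 × 1.7 × 3.3×10⁻⁴ = 0.052734 m
A 2.1×10⁻⁴ × 800 × 1.1 = 0.18480 m
A 894–2194 m: 0.63 × 1300 × 1.8×10⁻⁴ = 0.14742 m
A total: 0.384954 m
B Layer 1: 1.5×10⁻⁴ × 250 × 0.47 = 0.017625 m
B 250–980 m: 0.53 × 730 × 0.75×10⁻⁴ = 0.0290175 m
B total: 0.0466425 m
Difference: 0.384954 − 0.0466425 = 0.3383115 m

Δh_A ≈ 385 mm, Δh_B ≈ 46.6 mm; difference ≈ 338 mm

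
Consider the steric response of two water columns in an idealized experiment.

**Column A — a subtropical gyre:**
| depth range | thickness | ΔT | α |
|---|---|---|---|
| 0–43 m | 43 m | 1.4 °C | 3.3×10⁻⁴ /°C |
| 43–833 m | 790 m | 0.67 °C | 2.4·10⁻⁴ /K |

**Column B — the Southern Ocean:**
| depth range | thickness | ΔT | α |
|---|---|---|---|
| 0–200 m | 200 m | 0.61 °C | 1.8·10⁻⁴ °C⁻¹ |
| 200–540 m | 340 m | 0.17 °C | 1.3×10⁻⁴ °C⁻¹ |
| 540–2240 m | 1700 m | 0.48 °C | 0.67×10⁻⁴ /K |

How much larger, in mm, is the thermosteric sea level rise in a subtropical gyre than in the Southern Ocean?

Δh_A − Δh_B ≈ 62.8 mm

A 3.3×10⁻⁴ × 43 × 1.4 = 0.019866 m
A 43–833 m: 790 × 0.67 × 2.4×10⁻⁴ = 0.127032 m
A total: 0.146898 m
B Layer 1: 1.8×10⁻⁴ × 200 × 0.61 = 0.02196 m
B Layer 2: 1.3×10⁻⁴ × 340 × 0.17 = 0.007514 m
B 540–2240 m: 1700 × 0.48 × 0.67×10⁻⁴ = 0.054672 m
B total: 0.084146 m
Difference: 0.146898 − 0.084146 = 0.062752 m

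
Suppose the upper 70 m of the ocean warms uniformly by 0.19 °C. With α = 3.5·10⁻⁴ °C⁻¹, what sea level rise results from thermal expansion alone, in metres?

Δh = αΔT·H = 3.5×10⁻⁴ × 0.19 × 70 = 0.004655 m

about 0.00466 m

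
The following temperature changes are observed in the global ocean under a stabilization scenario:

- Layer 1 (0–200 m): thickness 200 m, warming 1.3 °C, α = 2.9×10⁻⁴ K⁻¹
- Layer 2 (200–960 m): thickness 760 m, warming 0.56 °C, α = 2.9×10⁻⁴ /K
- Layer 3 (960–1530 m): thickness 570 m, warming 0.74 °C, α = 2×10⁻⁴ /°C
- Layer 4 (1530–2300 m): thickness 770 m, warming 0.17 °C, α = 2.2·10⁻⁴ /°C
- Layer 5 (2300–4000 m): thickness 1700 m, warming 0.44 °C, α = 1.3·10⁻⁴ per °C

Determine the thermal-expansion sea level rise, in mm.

Δh = 409 mm

0–200 m: 1.3 × 200 × 2.9×10⁻⁴ = 0.07540 m
200–960 m: 760 × 2.9×10⁻⁴ × 0.56 = 0.123424 m
0.74 × 2×10⁻⁴ × 570 = 0.08436 m
1530–2300 m: 770 × 0.17 × 2.2×10⁻⁴ = 0.028798 m
2300–4000 m: 1700 × 0.44 × 1.3×10⁻⁴ = 0.09724 m
Δh = 0.07540 + 0.123424 + 0.08436 + 0.028798 + 0.09724 = 0.409222 m ≈ 409 mm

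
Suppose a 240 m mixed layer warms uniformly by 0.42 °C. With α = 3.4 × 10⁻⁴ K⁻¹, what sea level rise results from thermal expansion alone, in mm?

Δh = αΔT·H = 3.4×10⁻⁴ × 0.42 × 240 = 0.034272 m

34.3 mm of thermosteric rise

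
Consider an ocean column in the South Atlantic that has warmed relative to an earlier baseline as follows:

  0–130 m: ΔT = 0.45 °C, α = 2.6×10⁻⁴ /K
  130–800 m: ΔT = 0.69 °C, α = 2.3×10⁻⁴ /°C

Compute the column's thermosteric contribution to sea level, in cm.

Layer 1: 0.45 × 130 × 2.6×10⁻⁴ = 0.01521 m
Layer 2: 670 × 0.69 × 2.3×10⁻⁴ = 0.106329 m
Δh = 0.01521 + 0.106329 = 0.121539 m ≈ 12.2 cm

about 12.2 cm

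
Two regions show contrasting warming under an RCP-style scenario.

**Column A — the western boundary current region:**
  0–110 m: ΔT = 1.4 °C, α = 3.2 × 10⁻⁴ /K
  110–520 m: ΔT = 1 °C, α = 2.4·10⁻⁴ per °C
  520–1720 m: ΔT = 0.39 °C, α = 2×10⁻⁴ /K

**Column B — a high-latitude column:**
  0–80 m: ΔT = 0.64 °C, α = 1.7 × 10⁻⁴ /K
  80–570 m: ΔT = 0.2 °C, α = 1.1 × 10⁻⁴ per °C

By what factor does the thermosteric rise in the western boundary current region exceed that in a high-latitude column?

A 0–110 m: 1.4 × 110 × 3.2×10⁻⁴ = 0.04928 m
A 410 × 1 × 2.4×10⁻⁴ = 0.09840 m
A 0.39 × 1200 × 2×10⁻⁴ = 0.09360 m
A total: 0.24128 m
B 80 × 0.64 × 1.7×10⁻⁴ = 0.008704 m
B Layer 2: 1.1×10⁻⁴ × 0.2 × 490 = 0.01078 m
B total: 0.019484 m
Ratio: 0.24128 / 0.019484 ≈ 12.38

12.4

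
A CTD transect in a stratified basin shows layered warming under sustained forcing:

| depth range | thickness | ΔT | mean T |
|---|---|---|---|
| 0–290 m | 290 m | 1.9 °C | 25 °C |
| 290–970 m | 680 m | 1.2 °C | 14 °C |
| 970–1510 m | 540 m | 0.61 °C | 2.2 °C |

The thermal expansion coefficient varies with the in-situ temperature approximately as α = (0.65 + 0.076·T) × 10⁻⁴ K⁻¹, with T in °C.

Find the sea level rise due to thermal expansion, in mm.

307 mm

Layer 1: α = (0.65 + 0.076×25)×10⁻⁴ = 2.55×10⁻⁴ K⁻¹
Layer 2: α = (0.65 + 0.076×14)×10⁻⁴ = 1.714×10⁻⁴ K⁻¹
Layer 3: α = (0.65 + 0.076×2.2)×10⁻⁴ = 0.8172×10⁻⁴ K⁻¹
2.55×10⁻⁴ × 290 × 1.9 = 0.140505 m
1.2 × 680 × 1.714×10⁻⁴ = 0.1398624 m
970–1510 m: 540 × 0.61 × 0.8172×10⁻⁴ = 0.026918568 m
Δh = 0.140505 + 0.1398624 + 0.026918568 = 0.307285968 m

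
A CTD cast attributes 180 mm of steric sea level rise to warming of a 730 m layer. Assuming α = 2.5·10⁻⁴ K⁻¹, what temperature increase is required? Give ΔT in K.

ΔT = Δh/(αH) = 0.18 / (2.5×10⁻⁴ × 730) ≈ 0.9863 K

about 0.99 K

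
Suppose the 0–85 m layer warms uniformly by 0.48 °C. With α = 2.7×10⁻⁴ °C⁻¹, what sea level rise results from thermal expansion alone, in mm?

Δh = αΔT·H = 2.7×10⁻⁴ × 0.48 × 85 = 0.011016 m

about 11.0 mm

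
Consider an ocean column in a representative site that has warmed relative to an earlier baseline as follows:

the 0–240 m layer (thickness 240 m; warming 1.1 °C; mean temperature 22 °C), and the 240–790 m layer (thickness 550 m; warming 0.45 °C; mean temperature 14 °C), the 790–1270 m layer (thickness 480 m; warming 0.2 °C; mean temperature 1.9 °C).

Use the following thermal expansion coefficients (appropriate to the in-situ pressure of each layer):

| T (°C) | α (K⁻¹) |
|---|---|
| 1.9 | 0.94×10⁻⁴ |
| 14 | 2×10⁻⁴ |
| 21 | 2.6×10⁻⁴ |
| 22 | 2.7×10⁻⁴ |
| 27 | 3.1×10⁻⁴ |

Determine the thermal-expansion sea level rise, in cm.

Layer 1 at 22 °C → α = 2.7×10⁻⁴ K⁻¹
Layer 2 at 14 °C → α = 2×10⁻⁴ K⁻¹
Layer 3 at 1.9 °C → α = 0.94×10⁻⁴ K⁻¹
0–240 m: 2.7×10⁻⁴ × 1.1 × 240 = 0.07128 m
240–790 m: 2×10⁻⁴ × 550 × 0.45 = 0.04950 m
0.94×10⁻⁴ × 0.2 × 480 = 0.009024 m
Δh = 0.07128 + 0.04950 + 0.009024 = 0.129804 m

Δh = 13.0 cm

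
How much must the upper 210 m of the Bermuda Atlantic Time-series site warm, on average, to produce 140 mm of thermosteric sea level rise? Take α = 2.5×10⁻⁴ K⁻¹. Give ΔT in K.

ΔT = Δh/(αH) = 0.14 / (2.5×10⁻⁴ × 210) ≈ 2.667 K

2.67 K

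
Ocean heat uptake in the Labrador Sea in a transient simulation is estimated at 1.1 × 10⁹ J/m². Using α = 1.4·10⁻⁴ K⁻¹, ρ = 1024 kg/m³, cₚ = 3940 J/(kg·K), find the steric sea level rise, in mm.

Δh = 38.2 mm

Δh = αQ/(ρcₚ) = 1.4×10⁻⁴ × 1.1×10⁹ / (1024 × 3940) ≈ 0.03817 m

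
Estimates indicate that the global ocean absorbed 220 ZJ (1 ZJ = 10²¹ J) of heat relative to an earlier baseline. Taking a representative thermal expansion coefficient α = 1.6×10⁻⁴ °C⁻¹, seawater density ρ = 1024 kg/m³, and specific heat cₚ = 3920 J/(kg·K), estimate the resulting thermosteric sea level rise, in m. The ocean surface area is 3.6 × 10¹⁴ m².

Δh = 0.024 m

Per unit area: Q = 220×10²¹ / (3.6×10¹⁴) ≈ 6.111×10⁸ J/m²
Δh = αQ/(ρcₚ) = 1.6×10⁻⁴ × 6.111×10⁸ / (1024 × 3920) ≈ 0.024358 m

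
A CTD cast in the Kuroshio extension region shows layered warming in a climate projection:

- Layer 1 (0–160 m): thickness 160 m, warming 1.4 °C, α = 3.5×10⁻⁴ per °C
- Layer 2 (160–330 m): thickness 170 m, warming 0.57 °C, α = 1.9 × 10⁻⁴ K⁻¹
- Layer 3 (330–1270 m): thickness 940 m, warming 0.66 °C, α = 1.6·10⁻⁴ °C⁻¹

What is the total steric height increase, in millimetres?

0–160 m: 3.5×10⁻⁴ × 1.4 × 160 = 0.07840 m
Layer 2: 170 × 1.9×10⁻⁴ × 0.57 = 0.018411 m
Layer 3: 1.6×10⁻⁴ × 940 × 0.66 = 0.099264 m
Δh = 0.07840 + 0.018411 + 0.099264 = 0.196075 m

Δh ≈ 196 mm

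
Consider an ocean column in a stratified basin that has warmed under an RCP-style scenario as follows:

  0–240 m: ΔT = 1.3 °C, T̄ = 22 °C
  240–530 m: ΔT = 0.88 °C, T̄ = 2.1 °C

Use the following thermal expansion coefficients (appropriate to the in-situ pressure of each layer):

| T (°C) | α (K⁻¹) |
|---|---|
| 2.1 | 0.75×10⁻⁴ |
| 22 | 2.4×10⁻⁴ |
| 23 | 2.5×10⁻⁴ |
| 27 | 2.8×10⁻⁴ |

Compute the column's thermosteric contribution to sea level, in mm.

Layer 1 at 22 °C → α = 2.4×10⁻⁴ K⁻¹
Layer 2 at 2.1 °C → α = 0.75×10⁻⁴ K⁻¹
Layer 1: 1.3 × 2.4×10⁻⁴ × 240 = 0.07488 m
240–530 m: 0.88 × 0.75×10⁻⁴ × 290 = 0.01914 m
Δh = 0.07488 + 0.01914 = 0.09402 m

94 mm of thermosteric rise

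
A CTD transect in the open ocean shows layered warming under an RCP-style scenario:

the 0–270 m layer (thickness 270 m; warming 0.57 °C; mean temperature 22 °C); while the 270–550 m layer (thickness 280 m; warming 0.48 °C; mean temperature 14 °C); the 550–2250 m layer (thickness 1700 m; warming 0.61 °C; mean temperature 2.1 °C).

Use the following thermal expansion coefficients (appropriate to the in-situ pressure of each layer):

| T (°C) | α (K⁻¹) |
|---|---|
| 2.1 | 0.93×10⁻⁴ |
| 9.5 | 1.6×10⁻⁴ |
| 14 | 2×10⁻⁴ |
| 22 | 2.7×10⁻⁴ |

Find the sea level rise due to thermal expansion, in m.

Layer 1 at 22 °C → α = 2.7×10⁻⁴ K⁻¹
Layer 2 at 14 °C → α = 2×10⁻⁴ K⁻¹
Layer 3 at 2.1 °C → α = 0.93×10⁻⁴ K⁻¹
2.7×10⁻⁴ × 0.57 × 270 = 0.041553 m
0.48 × 280 × 2×10⁻⁴ = 0.02688 m
550–2250 m: 1700 × 0.93×10⁻⁴ × 0.61 = 0.096441 m
Δh = 0.041553 + 0.02688 + 0.096441 = 0.164874 m ≈ 0.16 m

0.16 m of thermosteric rise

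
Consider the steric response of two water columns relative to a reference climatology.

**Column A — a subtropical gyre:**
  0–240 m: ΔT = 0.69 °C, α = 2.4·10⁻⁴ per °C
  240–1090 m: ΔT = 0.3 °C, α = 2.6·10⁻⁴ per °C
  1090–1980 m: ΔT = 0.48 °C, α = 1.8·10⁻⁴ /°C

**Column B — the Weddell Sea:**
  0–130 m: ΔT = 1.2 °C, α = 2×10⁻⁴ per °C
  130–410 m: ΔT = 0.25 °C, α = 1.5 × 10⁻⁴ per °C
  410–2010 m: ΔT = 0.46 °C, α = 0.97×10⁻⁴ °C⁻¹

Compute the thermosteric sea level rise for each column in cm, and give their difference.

Δh_A ≈ 18 cm, Δh_B ≈ 11 cm; difference ≈ 7.0 cm

A 0.69 × 240 × 2.4×10⁻⁴ = 0.039744 m
A Layer 2: 850 × 0.3 × 2.6×10⁻⁴ = 0.06630 m
A 1090–1980 m: 0.48 × 890 × 1.8×10⁻⁴ = 0.076896 m
A total: 0.18294 m
B 1.2 × 2×10⁻⁴ × 130 = 0.03120 m
B 1.5×10⁻⁴ × 0.25 × 280 = 0.01050 m
B 0.97×10⁻⁴ × 0.46 × 1600 = 0.071392 m
B total: 0.113092 m
Difference: 0.18294 − 0.113092 = 0.069848 m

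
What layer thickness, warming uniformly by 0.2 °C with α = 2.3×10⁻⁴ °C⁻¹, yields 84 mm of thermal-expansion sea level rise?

H = Δh/(αΔT) = 0.084 / (2.3×10⁻⁴ × 0.2) ≈ 1826 m

1830 m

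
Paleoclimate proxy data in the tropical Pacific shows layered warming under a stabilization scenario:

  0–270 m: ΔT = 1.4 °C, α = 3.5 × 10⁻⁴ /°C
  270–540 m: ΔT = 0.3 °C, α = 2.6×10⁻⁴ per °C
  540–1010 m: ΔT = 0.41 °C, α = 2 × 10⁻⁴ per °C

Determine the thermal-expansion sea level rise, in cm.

19.2 cm of thermosteric rise

Layer 1: 1.4 × 270 × 3.5×10⁻⁴ = 0.13230 m
0.3 × 270 × 2.6×10⁻⁴ = 0.02106 m
470 × 0.41 × 2×10⁻⁴ = 0.03854 m
Δh = 0.13230 + 0.02106 + 0.03854 = 0.19190 m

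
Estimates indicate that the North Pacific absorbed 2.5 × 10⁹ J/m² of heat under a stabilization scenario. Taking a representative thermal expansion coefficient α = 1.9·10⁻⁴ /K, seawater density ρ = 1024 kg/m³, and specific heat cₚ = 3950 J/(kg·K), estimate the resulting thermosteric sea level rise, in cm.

Δh = αQ/(ρcₚ) = 1.9×10⁻⁴ × 2.5×10⁹ / (1024 × 3950) ≈ 0.11743 m

about 12 cm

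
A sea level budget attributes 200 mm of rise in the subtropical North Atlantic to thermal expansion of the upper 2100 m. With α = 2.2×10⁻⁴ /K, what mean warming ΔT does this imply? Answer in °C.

ΔT ≈ 0.433 °C

ΔT = Δh/(αH) = 0.2 / (2.2×10⁻⁴ × 2100) ≈ 0.4329 °C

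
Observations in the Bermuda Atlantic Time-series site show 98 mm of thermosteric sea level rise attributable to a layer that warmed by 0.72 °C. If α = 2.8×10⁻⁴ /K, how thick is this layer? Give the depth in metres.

H = Δh/(αΔT) = 0.098 / (2.8×10⁻⁴ × 0.72) ≈ 486.1 m

about 490 m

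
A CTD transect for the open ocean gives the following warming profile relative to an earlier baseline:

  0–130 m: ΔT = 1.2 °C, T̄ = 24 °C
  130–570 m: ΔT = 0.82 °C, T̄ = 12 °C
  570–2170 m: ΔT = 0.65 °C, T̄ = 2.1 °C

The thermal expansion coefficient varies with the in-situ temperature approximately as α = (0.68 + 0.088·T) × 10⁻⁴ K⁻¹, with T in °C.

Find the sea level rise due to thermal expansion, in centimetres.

Layer 1: α = (0.68 + 0.088×24)×10⁻⁴ = 2.792×10⁻⁴ K⁻¹
Layer 2: α = (0.68 + 0.088×12)×10⁻⁴ = 1.736×10⁻⁴ K⁻¹
Layer 3: α = (0.68 + 0.088×2.1)×10⁻⁴ = 0.8648×10⁻⁴ K⁻¹
0–130 m: 1.2 × 130 × 2.792×10⁻⁴ = 0.0435552 m
130–570 m: 440 × 1.736×10⁻⁴ × 0.82 = 0.06263488 m
0.65 × 0.8648×10⁻⁴ × 1600 = 0.0899392 m
Δh = 0.0435552 + 0.06263488 + 0.0899392 = 0.19612928 m ≈ 20 cm

Δh ≈ 20 cm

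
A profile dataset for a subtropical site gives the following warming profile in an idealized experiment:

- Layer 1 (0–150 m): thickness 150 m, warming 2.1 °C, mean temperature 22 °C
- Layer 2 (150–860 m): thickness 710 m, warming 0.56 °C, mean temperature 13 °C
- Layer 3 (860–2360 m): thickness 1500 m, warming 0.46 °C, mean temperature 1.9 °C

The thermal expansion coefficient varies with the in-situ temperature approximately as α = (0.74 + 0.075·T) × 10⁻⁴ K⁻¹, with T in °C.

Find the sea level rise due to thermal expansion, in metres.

Δh ≈ 0.20 m

Layer 1: α = (0.74 + 0.075×22)×10⁻⁴ = 2.39×10⁻⁴ K⁻¹
Layer 2: α = (0.74 + 0.075×13)×10⁻⁴ = 1.715×10⁻⁴ K⁻¹
Layer 3: α = (0.74 + 0.075×1.9)×10⁻⁴ = 0.8825×10⁻⁴ K⁻¹
2.1 × 150 × 2.39×10⁻⁴ = 0.075285 m
1.715×10⁻⁴ × 0.56 × 710 = 0.0681884 m
Layer 3: 0.8825×10⁻⁴ × 0.46 × 1500 = 0.0608925 m
Δh = 0.075285 + 0.0681884 + 0.0608925 = 0.2043659 m ≈ 0.20 m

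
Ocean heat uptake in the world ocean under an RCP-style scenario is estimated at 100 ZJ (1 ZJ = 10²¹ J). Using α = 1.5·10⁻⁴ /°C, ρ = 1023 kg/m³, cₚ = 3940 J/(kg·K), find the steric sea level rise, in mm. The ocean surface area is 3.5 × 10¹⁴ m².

Δh = 10.6 mm

Per unit area: Q = 100×10²¹ / (3.5×10¹⁴) ≈ 2.857×10⁸ J/m²
Δh = αQ/(ρcₚ) = 1.5×10⁻⁴ × 2.857×10⁸ / (1023 × 3940) ≈ 0.010632 m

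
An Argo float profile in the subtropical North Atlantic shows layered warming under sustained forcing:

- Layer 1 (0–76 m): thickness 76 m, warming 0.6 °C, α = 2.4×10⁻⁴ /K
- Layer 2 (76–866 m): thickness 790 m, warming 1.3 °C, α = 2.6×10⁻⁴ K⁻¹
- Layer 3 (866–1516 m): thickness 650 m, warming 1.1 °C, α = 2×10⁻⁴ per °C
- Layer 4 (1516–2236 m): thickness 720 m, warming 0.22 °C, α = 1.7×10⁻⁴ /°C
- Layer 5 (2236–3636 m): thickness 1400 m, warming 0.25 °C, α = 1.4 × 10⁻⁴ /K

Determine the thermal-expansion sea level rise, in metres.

0.50 m of thermosteric rise

76 × 0.6 × 2.4×10⁻⁴ = 0.010944 m
76–866 m: 2.6×10⁻⁴ × 790 × 1.3 = 0.26702 m
Layer 3: 650 × 2×10⁻⁴ × 1.1 = 0.14300 m
1516–2236 m: 1.7×10⁻⁴ × 0.22 × 720 = 0.026928 m
Layer 5: 1.4×10⁻⁴ × 1400 × 0.25 = 0.04900 m
Δh = 0.010944 + 0.26702 + 0.14300 + 0.026928 + 0.04900 = 0.496892 m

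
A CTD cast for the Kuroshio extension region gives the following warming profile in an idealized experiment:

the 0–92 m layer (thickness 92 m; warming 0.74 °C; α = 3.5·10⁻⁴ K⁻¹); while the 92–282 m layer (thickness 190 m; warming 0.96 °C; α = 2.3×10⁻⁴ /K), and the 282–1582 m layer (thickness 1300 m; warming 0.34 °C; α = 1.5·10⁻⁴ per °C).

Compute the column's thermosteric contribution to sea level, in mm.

Layer 1: 0.74 × 92 × 3.5×10⁻⁴ = 0.023828 m
2.3×10⁻⁴ × 0.96 × 190 = 0.041952 m
1.5×10⁻⁴ × 1300 × 0.34 = 0.06630 m
Δh = 0.023828 + 0.041952 + 0.06630 = 0.13208 m

130 mm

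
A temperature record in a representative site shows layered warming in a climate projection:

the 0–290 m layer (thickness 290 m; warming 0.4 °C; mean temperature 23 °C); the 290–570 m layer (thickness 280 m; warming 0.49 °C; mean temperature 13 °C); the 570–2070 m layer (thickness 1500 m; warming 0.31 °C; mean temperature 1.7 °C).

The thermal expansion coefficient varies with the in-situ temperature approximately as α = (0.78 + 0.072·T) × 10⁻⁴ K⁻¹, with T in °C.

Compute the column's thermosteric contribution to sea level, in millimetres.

Layer 1: α = (0.78 + 0.072×23)×10⁻⁴ = 2.436×10⁻⁴ K⁻¹
Layer 2: α = (0.78 + 0.072×13)×10⁻⁴ = 1.716×10⁻⁴ K⁻¹
Layer 3: α = (0.78 + 0.072×1.7)×10⁻⁴ = 0.9024×10⁻⁴ K⁻¹
Layer 1: 0.4 × 290 × 2.436×10⁻⁴ = 0.0282576 m
Layer 2: 0.49 × 280 × 1.716×10⁻⁴ = 0.02354352 m
570–2070 m: 0.31 × 0.9024×10⁻⁴ × 1500 = 0.0419616 m
Δh = 0.0282576 + 0.02354352 + 0.0419616 = 0.09376272 m ≈ 93.8 mm

93.8 mm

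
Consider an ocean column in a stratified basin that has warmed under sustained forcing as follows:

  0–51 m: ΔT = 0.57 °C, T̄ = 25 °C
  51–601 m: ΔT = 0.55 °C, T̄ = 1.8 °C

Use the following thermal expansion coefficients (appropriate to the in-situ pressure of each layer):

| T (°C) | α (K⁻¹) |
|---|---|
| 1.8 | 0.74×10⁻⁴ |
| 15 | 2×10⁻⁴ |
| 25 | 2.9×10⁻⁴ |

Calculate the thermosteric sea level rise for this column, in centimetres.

Layer 1 at 25 °C → α = 2.9×10⁻⁴ K⁻¹
Layer 2 at 1.8 °C → α = 0.74×10⁻⁴ K⁻¹
0–51 m: 2.9×10⁻⁴ × 0.57 × 51 = 0.0084303 m
51–601 m: 550 × 0.74×10⁻⁴ × 0.55 = 0.022385 m
Δh = 0.0084303 + 0.022385 = 0.0308153 m ≈ 3.08 cm

about 3.08 cm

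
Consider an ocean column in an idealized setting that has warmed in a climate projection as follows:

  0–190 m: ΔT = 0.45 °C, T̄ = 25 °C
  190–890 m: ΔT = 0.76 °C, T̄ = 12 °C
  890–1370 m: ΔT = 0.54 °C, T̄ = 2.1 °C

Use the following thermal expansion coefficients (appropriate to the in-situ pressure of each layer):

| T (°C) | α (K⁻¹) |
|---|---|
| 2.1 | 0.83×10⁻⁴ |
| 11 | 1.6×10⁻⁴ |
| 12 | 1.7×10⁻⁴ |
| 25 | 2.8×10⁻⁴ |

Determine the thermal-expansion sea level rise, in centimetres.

Layer 1 at 25 °C → α = 2.8×10⁻⁴ K⁻¹
Layer 2 at 12 °C → α = 1.7×10⁻⁴ K⁻¹
Layer 3 at 2.1 °C → α = 0.83×10⁻⁴ K⁻¹
Layer 1: 190 × 2.8×10⁻⁴ × 0.45 = 0.02394 m
1.7×10⁻⁴ × 700 × 0.76 = 0.09044 m
480 × 0.54 × 0.83×10⁻⁴ = 0.0215136 m
Δh = 0.02394 + 0.09044 + 0.0215136 = 0.1358936 m

13.6 cm of thermosteric rise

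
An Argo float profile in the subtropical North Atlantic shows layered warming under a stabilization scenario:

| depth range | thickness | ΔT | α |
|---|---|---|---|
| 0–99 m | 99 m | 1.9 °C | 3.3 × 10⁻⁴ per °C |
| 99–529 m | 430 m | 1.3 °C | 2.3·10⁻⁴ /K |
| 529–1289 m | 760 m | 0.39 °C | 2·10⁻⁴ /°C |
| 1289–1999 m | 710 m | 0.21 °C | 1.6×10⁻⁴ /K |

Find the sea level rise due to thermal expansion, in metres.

0–99 m: 3.3×10⁻⁴ × 99 × 1.9 = 0.062073 m
99–529 m: 1.3 × 430 × 2.3×10⁻⁴ = 0.12857 m
Layer 3: 2×10⁻⁴ × 0.39 × 760 = 0.05928 m
1289–1999 m: 0.21 × 710 × 1.6×10⁻⁴ = 0.023856 m
Δh = 0.062073 + 0.12857 + 0.05928 + 0.023856 = 0.273779 m ≈ 0.274 m

Δh ≈ 0.274 m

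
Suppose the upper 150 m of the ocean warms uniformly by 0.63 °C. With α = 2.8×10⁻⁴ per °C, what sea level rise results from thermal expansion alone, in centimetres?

Δh = αΔT·H = 2.8×10⁻⁴ × 0.63 × 150 = 0.02646 m

2.6 cm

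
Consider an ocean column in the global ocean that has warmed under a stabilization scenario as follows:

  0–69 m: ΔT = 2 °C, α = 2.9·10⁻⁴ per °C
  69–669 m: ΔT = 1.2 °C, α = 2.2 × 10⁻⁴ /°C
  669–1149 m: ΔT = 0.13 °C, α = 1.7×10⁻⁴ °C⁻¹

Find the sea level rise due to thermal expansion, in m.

Δh = 0.21 m

0–69 m: 2.9×10⁻⁴ × 2 × 69 = 0.04002 m
Layer 2: 600 × 2.2×10⁻⁴ × 1.2 = 0.15840 m
Layer 3: 480 × 1.7×10⁻⁴ × 0.13 = 0.010608 m
Δh = 0.04002 + 0.15840 + 0.010608 = 0.209028 m ≈ 0.21 m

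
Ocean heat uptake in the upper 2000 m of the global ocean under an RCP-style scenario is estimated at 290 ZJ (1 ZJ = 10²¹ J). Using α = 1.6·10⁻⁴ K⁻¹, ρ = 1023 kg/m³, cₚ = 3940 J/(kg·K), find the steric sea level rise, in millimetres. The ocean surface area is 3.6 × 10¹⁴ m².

Per unit area: Q = 290×10²¹ / (3.6×10¹⁴) ≈ 8.056×10⁸ J/m²
Δh = αQ/(ρcₚ) = 1.6×10⁻⁴ × 8.056×10⁸ / (1023 × 3940) ≈ 0.031979 m

32 mm of thermosteric rise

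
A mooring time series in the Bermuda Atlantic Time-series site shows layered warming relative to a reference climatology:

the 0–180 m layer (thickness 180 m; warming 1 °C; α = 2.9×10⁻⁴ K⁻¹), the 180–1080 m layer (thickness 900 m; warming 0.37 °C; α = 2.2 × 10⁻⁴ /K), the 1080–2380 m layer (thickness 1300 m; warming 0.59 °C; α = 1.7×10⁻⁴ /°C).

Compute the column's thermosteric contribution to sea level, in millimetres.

Layer 1: 1 × 180 × 2.9×10⁻⁴ = 0.05220 m
2.2×10⁻⁴ × 900 × 0.37 = 0.07326 m
1080–2380 m: 1300 × 0.59 × 1.7×10⁻⁴ = 0.13039 m
Δh = 0.05220 + 0.07326 + 0.13039 = 0.25585 m ≈ 256 mm

256 mm of thermosteric rise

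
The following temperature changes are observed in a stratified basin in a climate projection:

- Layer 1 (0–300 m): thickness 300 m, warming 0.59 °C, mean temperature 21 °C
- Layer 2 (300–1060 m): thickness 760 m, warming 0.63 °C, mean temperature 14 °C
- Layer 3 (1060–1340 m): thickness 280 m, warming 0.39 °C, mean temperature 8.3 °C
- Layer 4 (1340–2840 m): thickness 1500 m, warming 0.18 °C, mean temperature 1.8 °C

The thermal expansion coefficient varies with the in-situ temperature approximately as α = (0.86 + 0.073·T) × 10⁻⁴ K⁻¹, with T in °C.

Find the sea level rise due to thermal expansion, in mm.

about 175 mm

Layer 1: α = (0.86 + 0.073×21)×10⁻⁴ = 2.393×10⁻⁴ K⁻¹
Layer 2: α = (0.86 + 0.073×14)×10⁻⁴ = 1.882×10⁻⁴ K⁻¹
Layer 3: α = (0.86 + 0.073×8.3)×10⁻⁴ = 1.4659×10⁻⁴ K⁻¹
Layer 4: α = (0.86 + 0.073×1.8)×10⁻⁴ = 0.9914×10⁻⁴ K⁻¹
0–300 m: 300 × 2.393×10⁻⁴ × 0.59 = 0.0423561 m
Layer 2: 0.63 × 1.882×10⁻⁴ × 760 = 0.09011016 m
1060–1340 m: 280 × 1.4659×10⁻⁴ × 0.39 = 0.016007628 m
1340–2840 m: 0.9914×10⁻⁴ × 0.18 × 1500 = 0.0267678 m
Δh = 0.0423561 + 0.09011016 + 0.016007628 + 0.0267678 = 0.175241688 m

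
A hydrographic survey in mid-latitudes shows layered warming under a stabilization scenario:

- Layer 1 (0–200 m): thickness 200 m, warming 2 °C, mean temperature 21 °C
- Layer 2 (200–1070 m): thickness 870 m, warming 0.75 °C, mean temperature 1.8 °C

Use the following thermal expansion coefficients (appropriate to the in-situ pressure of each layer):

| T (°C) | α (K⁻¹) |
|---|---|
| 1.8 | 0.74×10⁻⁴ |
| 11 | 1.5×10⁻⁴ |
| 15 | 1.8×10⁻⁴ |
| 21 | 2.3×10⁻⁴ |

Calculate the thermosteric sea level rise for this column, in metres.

about 0.140 m

Layer 1 at 21 °C → α = 2.3×10⁻⁴ K⁻¹
Layer 2 at 1.8 °C → α = 0.74×10⁻⁴ K⁻¹
Layer 1: 200 × 2.3×10⁻⁴ × 2 = 0.09200 m
200–1070 m: 870 × 0.75 × 0.74×10⁻⁴ = 0.048285 m
Δh = 0.09200 + 0.048285 = 0.140285 m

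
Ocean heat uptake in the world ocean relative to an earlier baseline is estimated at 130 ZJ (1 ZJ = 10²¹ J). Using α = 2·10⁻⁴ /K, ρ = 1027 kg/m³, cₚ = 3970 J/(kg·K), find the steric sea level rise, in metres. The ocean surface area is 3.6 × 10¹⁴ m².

Δh = 0.0177 m

Per unit area: Q = 130×10²¹ / (3.6×10¹⁴) ≈ 3.611×10⁸ J/m²
Δh = αQ/(ρcₚ) = 2×10⁻⁴ × 3.611×10⁸ / (1027 × 3970) ≈ 0.017713 m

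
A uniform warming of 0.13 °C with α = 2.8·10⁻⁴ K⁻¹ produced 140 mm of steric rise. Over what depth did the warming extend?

3850 m

H = Δh/(αΔT) = 0.14 / (2.8×10⁻⁴ × 0.13) ≈ 3846 m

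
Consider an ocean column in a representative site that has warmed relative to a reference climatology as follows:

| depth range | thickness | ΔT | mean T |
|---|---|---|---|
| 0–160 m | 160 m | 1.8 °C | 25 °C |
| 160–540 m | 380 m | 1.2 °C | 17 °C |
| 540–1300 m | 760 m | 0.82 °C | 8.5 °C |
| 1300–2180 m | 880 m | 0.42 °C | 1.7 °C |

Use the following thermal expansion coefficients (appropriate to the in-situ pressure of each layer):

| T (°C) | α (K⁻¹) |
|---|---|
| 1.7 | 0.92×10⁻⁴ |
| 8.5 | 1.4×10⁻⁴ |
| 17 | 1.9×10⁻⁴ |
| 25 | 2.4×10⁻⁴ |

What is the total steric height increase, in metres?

Layer 1 at 25 °C → α = 2.4×10⁻⁴ K⁻¹
Layer 2 at 17 °C → α = 1.9×10⁻⁴ K⁻¹
Layer 3 at 8.5 °C → α = 1.4×10⁻⁴ K⁻¹
Layer 4 at 1.7 °C → α = 0.92×10⁻⁴ K⁻¹
0–160 m: 2.4×10⁻⁴ × 1.8 × 160 = 0.06912 m
1.9×10⁻⁴ × 380 × 1.2 = 0.08664 m
540–1300 m: 1.4×10⁻⁴ × 0.82 × 760 = 0.087248 m
1300–2180 m: 0.92×10⁻⁴ × 880 × 0.42 = 0.0340032 m
Δh = 0.06912 + 0.08664 + 0.087248 + 0.0340032 = 0.2770112 m

0.277 m of thermosteric rise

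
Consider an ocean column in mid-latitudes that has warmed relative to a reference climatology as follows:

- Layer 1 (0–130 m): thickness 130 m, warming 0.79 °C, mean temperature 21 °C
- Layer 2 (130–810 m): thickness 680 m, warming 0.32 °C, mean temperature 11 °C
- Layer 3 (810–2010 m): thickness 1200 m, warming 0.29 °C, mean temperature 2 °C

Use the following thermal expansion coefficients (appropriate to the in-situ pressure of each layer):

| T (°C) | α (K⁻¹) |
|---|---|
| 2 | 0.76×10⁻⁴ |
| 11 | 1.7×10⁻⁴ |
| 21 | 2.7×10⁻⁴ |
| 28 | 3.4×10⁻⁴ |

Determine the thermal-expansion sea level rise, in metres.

0.0912 m

Layer 1 at 21 °C → α = 2.7×10⁻⁴ K⁻¹
Layer 2 at 11 °C → α = 1.7×10⁻⁴ K⁻¹
Layer 3 at 2 °C → α = 0.76×10⁻⁴ K⁻¹
Layer 1: 130 × 0.79 × 2.7×10⁻⁴ = 0.027729 m
Layer 2: 680 × 0.32 × 1.7×10⁻⁴ = 0.036992 m
810–2010 m: 1200 × 0.29 × 0.76×10⁻⁴ = 0.026448 m
Δh = 0.027729 + 0.036992 + 0.026448 = 0.091169 m ≈ 0.0912 m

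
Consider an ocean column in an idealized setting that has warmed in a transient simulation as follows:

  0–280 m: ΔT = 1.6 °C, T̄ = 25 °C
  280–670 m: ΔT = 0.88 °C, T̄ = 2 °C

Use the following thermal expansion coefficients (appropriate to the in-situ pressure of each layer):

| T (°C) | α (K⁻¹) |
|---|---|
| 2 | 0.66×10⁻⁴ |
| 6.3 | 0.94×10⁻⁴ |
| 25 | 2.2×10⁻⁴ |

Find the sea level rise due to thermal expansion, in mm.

121 mm

Layer 1 at 25 °C → α = 2.2×10⁻⁴ K⁻¹
Layer 2 at 2 °C → α = 0.66×10⁻⁴ K⁻¹
Layer 1: 280 × 2.2×10⁻⁴ × 1.6 = 0.09856 m
0.88 × 390 × 0.66×10⁻⁴ = 0.0226512 m
Δh = 0.09856 + 0.0226512 = 0.1212112 m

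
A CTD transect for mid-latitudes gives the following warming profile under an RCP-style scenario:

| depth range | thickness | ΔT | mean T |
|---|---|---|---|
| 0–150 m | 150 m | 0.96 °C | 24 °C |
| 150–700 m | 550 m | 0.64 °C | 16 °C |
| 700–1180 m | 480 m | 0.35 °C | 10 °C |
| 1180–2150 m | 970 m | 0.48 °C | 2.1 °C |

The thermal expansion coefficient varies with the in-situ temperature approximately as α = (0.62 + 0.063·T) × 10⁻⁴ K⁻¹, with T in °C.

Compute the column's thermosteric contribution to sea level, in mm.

Layer 1: α = (0.62 + 0.063×24)×10⁻⁴ = 2.132×10⁻⁴ K⁻¹
Layer 2: α = (0.62 + 0.063×16)×10⁻⁴ = 1.628×10⁻⁴ K⁻¹
Layer 3: α = (0.62 + 0.063×10)×10⁻⁴ = 1.25×10⁻⁴ K⁻¹
Layer 4: α = (0.62 + 0.063×2.1)×10⁻⁴ = 0.7523×10⁻⁴ K⁻¹
Layer 1: 2.132×10⁻⁴ × 0.96 × 150 = 0.0307008 m
Layer 2: 550 × 0.64 × 1.628×10⁻⁴ = 0.0573056 m
Layer 3: 0.35 × 480 × 1.25×10⁻⁴ = 0.02100 m
Layer 4: 970 × 0.48 × 0.7523×10⁻⁴ = 0.035027088 m
Δh = 0.0307008 + 0.0573056 + 0.02100 + 0.035027088 = 0.144033488 m

144 mm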